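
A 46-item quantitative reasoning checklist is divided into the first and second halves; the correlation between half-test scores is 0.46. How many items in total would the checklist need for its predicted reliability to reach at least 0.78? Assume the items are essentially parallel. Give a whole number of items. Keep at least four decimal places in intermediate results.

r_full = 2(0.46)/(1 + 0.46) = 0.6301
Solve Spearman-Brown for n: n = 0.78(1 − 0.6301) / [0.6301(1 − 0.78)] = 2.0814
Required items = 2.0814 × 46 = 95.74, so 96 items.

96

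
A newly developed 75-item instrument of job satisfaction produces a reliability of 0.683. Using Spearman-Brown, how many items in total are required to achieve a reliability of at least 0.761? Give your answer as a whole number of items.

111

n = 0.761(1 − 0.683) / [0.683(1 − 0.761)]
n = 0.241237 / 0.163237 ≈ 1.4778
So the test needs 1.4778 × 75 ≈ 110.83 items; rounding up, 111.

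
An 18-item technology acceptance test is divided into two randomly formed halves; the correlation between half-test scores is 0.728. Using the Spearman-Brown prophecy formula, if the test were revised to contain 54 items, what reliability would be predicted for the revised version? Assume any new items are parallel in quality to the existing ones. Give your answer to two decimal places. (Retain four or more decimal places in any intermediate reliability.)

0.94

Full-test reliability from the split-half r: r_full = 2(0.728)/(1 + 0.728) = 0.8426
Then adjust to 54 items: n = 54/18 = 3.0000
r_new = n·r_full / (1 + (n − 1)·r_full) = 2.5278 / 2.6852 ≈ 0.9414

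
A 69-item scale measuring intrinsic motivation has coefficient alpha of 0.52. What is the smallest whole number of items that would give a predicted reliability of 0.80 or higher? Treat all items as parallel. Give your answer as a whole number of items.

255

Invert Spearman-Brown to solve for n:
n = r*(1 − r) / [ r (1 − r*) ]
n = 0.80 × (1 − 0.52) / [ 0.52 × (1 − 0.80) ]
  = 0.3840 / 0.1040 = 3.6923
3.6923 × 69 = 254.77 → 255 items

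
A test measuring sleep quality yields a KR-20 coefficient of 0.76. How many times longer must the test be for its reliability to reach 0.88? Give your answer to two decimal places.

2.32

n = 0.88(1 − 0.76) / [0.76(1 − 0.88)]
  = 0.2112 / 0.0912 = 2.3158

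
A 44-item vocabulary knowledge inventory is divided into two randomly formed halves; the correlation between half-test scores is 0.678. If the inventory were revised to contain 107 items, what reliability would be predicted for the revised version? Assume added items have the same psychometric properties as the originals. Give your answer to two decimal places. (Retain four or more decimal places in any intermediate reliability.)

Full-test reliability from the split-half r: r_full = 2(0.678)/(1 + 0.678) = 0.8081
Then adjust to 107 items: n = 107/44 = 2.4318
r_new = n·r_full / (1 + (n − 1)·r_full) = 1.9651 / 2.1570 ≈ 0.9110

0.91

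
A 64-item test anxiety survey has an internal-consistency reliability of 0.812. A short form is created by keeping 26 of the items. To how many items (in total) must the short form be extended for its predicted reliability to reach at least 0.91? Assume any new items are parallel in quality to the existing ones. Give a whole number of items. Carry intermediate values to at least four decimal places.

First, r for the 26-item form: n = 26/64 = 0.4062, so r_26 = 0.4062·0.812/(1 + (0.4062 − 1)·0.812) = 0.6369
Then solve for n' with r_old = 0.6369, r_target = 0.91: n' = 0.91(1 − 0.6369)/[0.6369(1 − 0.91)] = 5.7644
Total items = 5.7644 × 26 = 149.87, rounded up to 150.

150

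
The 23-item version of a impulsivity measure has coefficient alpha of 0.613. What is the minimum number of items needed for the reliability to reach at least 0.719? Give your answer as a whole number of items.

38

Spearman-Brown solved for the length factor n:
n = r*(1 − r) / [ r (1 − r*) ]
n = 0.719 × (1 − 0.613) / [ 0.613 × (1 − 0.719) ]
n = 0.278253 / 0.172253 ≈ 1.6154
So the test needs 1.6154 × 23 ≈ 37.15 items; rounding up, 38.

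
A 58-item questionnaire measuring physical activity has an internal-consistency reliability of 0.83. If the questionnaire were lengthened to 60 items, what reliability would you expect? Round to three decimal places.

0.835

The new length is 60/58 = 1.0345 times the old.
By Spearman-Brown, r_new = n r / (1 + (n − 1) r).
r_new = 1.0345·0.83 / [1 + (1.0345 − 1)·0.83]
     = 0.8586 / 1.0286 = 0.8347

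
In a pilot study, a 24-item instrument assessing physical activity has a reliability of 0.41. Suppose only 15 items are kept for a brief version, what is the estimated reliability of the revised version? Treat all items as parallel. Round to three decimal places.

0.303

The new length is 15/24 = 0.625 times the old.
r_new = 0.625·0.41 / [1 + (0.625 − 1)·0.41]
r_new = 0.2562 / 0.8462 ≈ 0.3028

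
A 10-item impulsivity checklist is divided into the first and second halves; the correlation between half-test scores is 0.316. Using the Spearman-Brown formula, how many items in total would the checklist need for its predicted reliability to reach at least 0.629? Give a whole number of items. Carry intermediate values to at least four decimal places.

19

r_full = 2(0.316)/(1 + 0.316) = 0.4802
n = r_tgt(1 − r_full) / [r_full(1 − r_tgt)] = 0.629 × 0.5198 / (0.4802 × 0.371) ≈ 1.8352
Required items = 1.8352 × 10 = 18.35, so 19 items.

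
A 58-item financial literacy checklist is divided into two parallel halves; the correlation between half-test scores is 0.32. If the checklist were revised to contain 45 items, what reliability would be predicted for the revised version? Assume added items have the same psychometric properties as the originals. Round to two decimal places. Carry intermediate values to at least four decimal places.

0.42

Full-test reliability from the split-half r: r_full = 2(0.32)/(1 + 0.32) = 0.4848
Then adjust to 45 items: n = 45/58 = 0.7759
r_new = n·r_full / (1 + (n − 1)·r_full) = 0.3762 / 0.8914 ≈ 0.4220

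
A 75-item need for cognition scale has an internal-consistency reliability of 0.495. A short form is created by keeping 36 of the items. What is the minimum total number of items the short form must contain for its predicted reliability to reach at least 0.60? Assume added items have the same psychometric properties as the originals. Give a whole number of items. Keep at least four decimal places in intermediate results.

115

First, r for the 36-item form: n = 36/75 = 0.4800, so r_36 = 0.4800·0.495/(1 + (0.4800 − 1)·0.495) = 0.3200
Then solve for n' with r_old = 0.3200, r_target = 0.60: n' = 0.60(1 − 0.3200)/[0.3200(1 − 0.60)] = 3.1875
Items = 3.1875 × 36 ≈ 114.75 → 115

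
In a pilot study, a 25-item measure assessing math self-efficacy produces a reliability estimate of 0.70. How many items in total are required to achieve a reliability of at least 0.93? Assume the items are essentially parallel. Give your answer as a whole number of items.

Invert Spearman-Brown to solve for n:
n = r*(1 − r) / [ r (1 − r*) ]
n = [0.93 × 0.30] / [0.70 × 0.07]
n = 0.2790 / 0.0490 ≈ 5.6939
Items needed = n × 25 = 5.6939 × 25 ≈ 142.35 → round up to 143

143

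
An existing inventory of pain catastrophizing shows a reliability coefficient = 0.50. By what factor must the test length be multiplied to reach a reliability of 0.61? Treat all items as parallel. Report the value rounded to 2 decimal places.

1.56

Invert Spearman-Brown to solve for n:
n = r*(1 − r) / [ r (1 − r*) ]
n = [0.61 × 0.50] / [0.50 × 0.39]
  = 0.3050 / 0.1950 = 1.5641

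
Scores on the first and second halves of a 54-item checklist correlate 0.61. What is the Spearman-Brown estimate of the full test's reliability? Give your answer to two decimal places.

r_full = 2r_hh / (1 + r_hh) = 2 × 0.61 / (1 + 0.61)
r_full = 1.2200 / 1.6100 ≈ 0.7578

0.76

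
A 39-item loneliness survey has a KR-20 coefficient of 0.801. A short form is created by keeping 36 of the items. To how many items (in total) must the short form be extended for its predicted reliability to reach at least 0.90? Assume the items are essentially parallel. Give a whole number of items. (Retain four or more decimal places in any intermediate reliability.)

First, r for the 36-item form: n = 36/39 = 0.9231, so r_36 = 0.9231·0.801/(1 + (0.9231 − 1)·0.801) = 0.7879
Then solve for n' with r_old = 0.7879, r_target = 0.90: n' = 0.90(1 − 0.7879)/[0.7879(1 − 0.90)] = 2.4228
Items = 2.4228 × 36 ≈ 87.22 → 88

88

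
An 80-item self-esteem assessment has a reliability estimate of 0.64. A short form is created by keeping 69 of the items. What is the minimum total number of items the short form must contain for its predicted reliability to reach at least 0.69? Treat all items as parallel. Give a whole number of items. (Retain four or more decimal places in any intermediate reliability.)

101

First, r for the 69-item form: n = 69/80 = 0.8625, so r_69 = 0.8625·0.64/(1 + (0.8625 − 1)·0.64) = 0.6053
Length factor from the short form to reach 0.69: n' = 0.69(1 − 0.6053) / [0.6053(1 − 0.69)] ≈ 1.4514
Items = 1.4514 × 69 ≈ 100.15 → 101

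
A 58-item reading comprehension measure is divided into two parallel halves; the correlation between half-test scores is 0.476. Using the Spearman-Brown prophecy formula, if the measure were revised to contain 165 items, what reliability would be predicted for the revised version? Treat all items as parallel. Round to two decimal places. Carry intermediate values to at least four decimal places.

Spearman-Brown correction (n = 2): r_full = 2·0.476/(1 + 0.476) = 0.6450
Length factor from 58 to 165 items: n = 165/58 = 2.8448
r_new = n·r_full / (1 + (n − 1)·r_full) = 1.8349 / 2.1899 ≈ 0.8379

0.84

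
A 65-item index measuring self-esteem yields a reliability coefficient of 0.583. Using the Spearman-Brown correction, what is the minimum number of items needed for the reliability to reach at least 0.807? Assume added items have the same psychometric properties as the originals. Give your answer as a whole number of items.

n = 0.807(1 − 0.583) / [0.583(1 − 0.807)]
  = 0.336519 / 0.112519 = 2.9908
2.9908 × 65 = 194.40 → 195 items

195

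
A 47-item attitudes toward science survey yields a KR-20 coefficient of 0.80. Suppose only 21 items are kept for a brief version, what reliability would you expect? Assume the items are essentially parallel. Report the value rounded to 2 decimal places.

The new length is 21/47 = 0.4468 times the old.
r_new = (0.4468 × 0.80) / (1 + (0.4468 − 1) × 0.80)
r_new = 0.3574 / 0.5574 ≈ 0.6412

0.64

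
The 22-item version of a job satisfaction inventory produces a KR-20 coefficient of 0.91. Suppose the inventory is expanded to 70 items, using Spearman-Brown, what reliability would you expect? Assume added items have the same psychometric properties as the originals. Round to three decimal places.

0.970

The new length is 70/22 = 3.1818 times the old.
Spearman-Brown: r_new = n·r / (1 + (n − 1)·r)
r_new = 3.1818·0.91 / [1 + (3.1818 − 1)·0.91]
r_new = 2.8954 / 2.9854 ≈ 0.9699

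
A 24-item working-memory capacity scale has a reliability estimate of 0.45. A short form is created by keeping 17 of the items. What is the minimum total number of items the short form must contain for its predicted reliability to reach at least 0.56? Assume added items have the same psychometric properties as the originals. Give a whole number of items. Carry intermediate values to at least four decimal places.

Short-form reliability: n = 17/24 = 0.7083; r_17 = n·r/(1+(n−1)r) ≈ 0.3669
Length factor from the short form to reach 0.56: n' = 0.56(1 − 0.3669) / [0.3669(1 − 0.56)] ≈ 2.1961
Total items = 2.1961 × 17 = 37.33, rounded up to 38.

38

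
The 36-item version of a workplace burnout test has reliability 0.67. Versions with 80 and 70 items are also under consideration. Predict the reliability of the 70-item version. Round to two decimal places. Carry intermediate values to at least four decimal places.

The 80-item form is not needed; work directly from the 36-item form with n = 70/36 = 1.9444.
r_{70} = n·r / (1 + (n − 1)·r) = 1.3027 / 1.6327 ≈ 0.7979

0.80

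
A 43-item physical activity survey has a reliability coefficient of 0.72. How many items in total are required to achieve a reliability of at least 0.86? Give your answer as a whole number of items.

n = 0.86 × (1 − 0.72) / [ 0.72 × (1 − 0.86) ]
  = 0.2408 / 0.1008 = 2.3889
2.3889 × 43 = 102.72 → 103 items

103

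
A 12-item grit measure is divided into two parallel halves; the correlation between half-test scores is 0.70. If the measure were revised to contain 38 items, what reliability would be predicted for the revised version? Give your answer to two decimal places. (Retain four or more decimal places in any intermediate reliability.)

Full-test reliability from the split-half r: r_full = 2(0.70)/(1 + 0.70) = 0.8235
Length factor from 12 to 38 items: n = 38/12 = 3.1667
r_new = n·r_full / (1 + (n − 1)·r_full) = 2.6078 / 2.7843 ≈ 0.9366

0.94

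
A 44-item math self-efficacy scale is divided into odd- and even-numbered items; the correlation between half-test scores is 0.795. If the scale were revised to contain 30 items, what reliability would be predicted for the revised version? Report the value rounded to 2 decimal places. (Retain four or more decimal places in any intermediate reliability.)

Full-test reliability from the split-half r: r_full = 2(0.795)/(1 + 0.795) = 0.8858
Then adjust to 30 items: n = 30/44 = 0.6818
r_new = n·r_full / (1 + (n − 1)·r_full) = 0.6039 / 0.7181 ≈ 0.8410

0.84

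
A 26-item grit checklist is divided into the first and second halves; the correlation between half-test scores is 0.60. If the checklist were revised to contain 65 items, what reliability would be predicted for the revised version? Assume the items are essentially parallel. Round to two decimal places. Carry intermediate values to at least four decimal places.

0.88

Full-test reliability from the split-half r: r_full = 2(0.60)/(1 + 0.60) = 0.7500
Length factor from 26 to 65 items: n = 65/26 = 2.5000
r_new = n·r_full / (1 + (n − 1)·r_full) = 1.8750 / 2.1250 ≈ 0.8824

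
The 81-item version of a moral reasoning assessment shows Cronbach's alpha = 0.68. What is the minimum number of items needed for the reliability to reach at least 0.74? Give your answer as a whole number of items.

n = [0.74 × 0.32] / [0.68 × 0.26]
  = 0.2368 / 0.1768 = 1.3394
So the test needs 1.3394 × 81 ≈ 108.49 items; rounding up, 109.

109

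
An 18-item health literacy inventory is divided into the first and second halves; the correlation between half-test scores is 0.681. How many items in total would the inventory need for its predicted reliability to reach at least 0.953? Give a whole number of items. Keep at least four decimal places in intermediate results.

86

Corrected full-test reliability: r_full = 2 × 0.681 / (1 + 0.681) ≈ 0.8102
Solve Spearman-Brown for n: n = 0.953(1 − 0.8102) / [0.8102(1 − 0.953)] = 4.7501
Required items = 4.7501 × 18 = 85.50, so 86 items.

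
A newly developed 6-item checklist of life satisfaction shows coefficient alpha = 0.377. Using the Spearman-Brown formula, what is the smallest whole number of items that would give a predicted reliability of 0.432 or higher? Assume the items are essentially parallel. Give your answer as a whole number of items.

8

n = 0.432(1 − 0.377) / [0.377(1 − 0.432)]
  = 0.269136 / 0.214136 = 1.2568
So the test needs 1.2568 × 6 ≈ 7.54 items; rounding up, 8.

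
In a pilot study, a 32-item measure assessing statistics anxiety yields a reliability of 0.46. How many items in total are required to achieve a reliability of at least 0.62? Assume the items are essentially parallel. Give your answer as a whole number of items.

62

Rearranging the Spearman-Brown formula for n,
n = r*(1 − r) / [ r (1 − r*) ]
n = 0.62 × (1 − 0.46) / [ 0.46 × (1 − 0.62) ]
  = 0.3348 / 0.1748 = 1.9153
1.9153 × 32 = 61.29 → 62 items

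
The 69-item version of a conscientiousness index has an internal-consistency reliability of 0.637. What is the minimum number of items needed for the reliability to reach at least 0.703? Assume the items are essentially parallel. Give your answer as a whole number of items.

Invert Spearman-Brown to solve for n:
n = r_target (1 − r_old) / [ r_old (1 − r_target) ]
n = 0.703 × (1 − 0.637) / [ 0.637 × (1 − 0.703) ]
  = 0.255189 / 0.189189 = 1.3489
1.3489 × 69 = 93.07 → 94 items

94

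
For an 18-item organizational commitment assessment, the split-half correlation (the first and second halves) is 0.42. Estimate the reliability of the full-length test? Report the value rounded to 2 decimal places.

Each half is half the length of the full test, so the full test is n = 2 times a half.
r_full = 2(0.42) / (1 + 0.42)
       = 0.8400 / 1.4200 = 0.5915

0.59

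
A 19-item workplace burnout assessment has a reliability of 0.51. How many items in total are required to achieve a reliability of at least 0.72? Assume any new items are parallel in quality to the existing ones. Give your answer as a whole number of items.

47

Invert Spearman-Brown to solve for n:
n = r_target (1 − r_old) / [ r_old (1 − r_target) ]
n = 0.72(1 − 0.51) / [0.51(1 − 0.72)]
  = 0.3528 / 0.1428 = 2.4706
So the test needs 2.4706 × 19 ≈ 46.94 items; rounding up, 47.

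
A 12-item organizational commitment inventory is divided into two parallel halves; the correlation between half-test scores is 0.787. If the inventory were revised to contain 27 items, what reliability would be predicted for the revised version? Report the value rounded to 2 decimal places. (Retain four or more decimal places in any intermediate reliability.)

Spearman-Brown correction (n = 2): r_full = 2·0.787/(1 + 0.787) = 0.8808
Then adjust to 27 items: n = 27/12 = 2.2500
r_new = n·r_full / (1 + (n − 1)·r_full) = 1.9818 / 2.1010 ≈ 0.9433

0.94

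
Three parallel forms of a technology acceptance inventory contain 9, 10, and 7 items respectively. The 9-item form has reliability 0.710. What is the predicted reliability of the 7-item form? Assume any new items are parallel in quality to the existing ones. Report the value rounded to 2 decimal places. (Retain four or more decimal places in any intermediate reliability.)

Only the ratio of lengths matters: n = 7/9 = 0.7778
r_{7} = n·r / (1 + (n − 1)·r) = 0.5522 / 0.8422 ≈ 0.6557

0.66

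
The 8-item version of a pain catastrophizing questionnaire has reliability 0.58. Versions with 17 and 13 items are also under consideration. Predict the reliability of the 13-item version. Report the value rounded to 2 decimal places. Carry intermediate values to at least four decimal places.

The 17-item form is not needed; work directly from the 8-item form with n = 13/8 = 1.6250.
r_{13} = n·r / (1 + (n − 1)·r) = 0.9425 / 1.3625 ≈ 0.6917

0.69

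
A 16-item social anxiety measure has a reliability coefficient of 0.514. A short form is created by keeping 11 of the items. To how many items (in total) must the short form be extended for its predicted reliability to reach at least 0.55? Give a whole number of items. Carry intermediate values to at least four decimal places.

19

Short-form reliability: n = 11/16 = 0.6875; r_11 = n·r/(1+(n−1)r) ≈ 0.4210
Then solve for n' with r_old = 0.4210, r_target = 0.55: n' = 0.55(1 − 0.4210)/[0.4210(1 − 0.55)] = 1.6809
Items = 1.6809 × 11 ≈ 18.49 → 19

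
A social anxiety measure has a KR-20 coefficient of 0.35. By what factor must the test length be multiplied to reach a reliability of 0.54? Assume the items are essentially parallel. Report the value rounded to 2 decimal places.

Spearman-Brown solved for the length factor n:
n = r*(1 − r) / [ r (1 − r*) ]
n = 0.54 × (1 − 0.35) / [ 0.35 × (1 − 0.54) ]
  = 0.3510 / 0.1610 = 2.1801

2.18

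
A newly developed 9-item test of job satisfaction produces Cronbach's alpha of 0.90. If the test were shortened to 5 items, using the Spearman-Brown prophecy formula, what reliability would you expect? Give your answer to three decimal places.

0.833

n = 5/9 = 0.5556
Apply the Spearman-Brown prophecy formula, r' = nr / [1 + (n − 1)r]:
r_new = 0.5556·0.90 / [1 + (0.5556 − 1)·0.90]
r_new = 0.5000 / 0.6000 ≈ 0.8333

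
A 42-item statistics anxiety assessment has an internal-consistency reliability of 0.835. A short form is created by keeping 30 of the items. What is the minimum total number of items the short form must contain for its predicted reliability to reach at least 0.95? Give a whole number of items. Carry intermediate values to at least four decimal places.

158

First, r for the 30-item form: n = 30/42 = 0.7143, so r_30 = 0.7143·0.835/(1 + (0.7143 − 1)·0.835) = 0.7833
Length factor from the short form to reach 0.95: n' = 0.95(1 − 0.7833) / [0.7833(1 − 0.95)] ≈ 5.2564
Items = 5.2564 × 30 ≈ 157.69 → 158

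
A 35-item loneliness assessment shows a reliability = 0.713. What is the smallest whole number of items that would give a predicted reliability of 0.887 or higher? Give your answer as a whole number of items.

Rearranging the Spearman-Brown formula for n,
n = r_target (1 − r_old) / [ r_old (1 − r_target) ]
n = [0.887 × 0.287] / [0.713 × 0.113]
  = 0.254569 / 0.080569 = 3.1596
3.1596 × 35 = 110.59 → 111 items

111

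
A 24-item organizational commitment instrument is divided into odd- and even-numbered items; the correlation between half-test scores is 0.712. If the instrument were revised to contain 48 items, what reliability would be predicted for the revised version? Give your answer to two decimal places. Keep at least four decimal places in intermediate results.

Full-test reliability from the split-half r: r_full = 2(0.712)/(1 + 0.712) = 0.8318
Length factor from 24 to 48 items: n = 48/24 = 2.0000
r_new = n·r_full / (1 + (n − 1)·r_full) = 1.6636 / 1.8318 ≈ 0.9082

0.91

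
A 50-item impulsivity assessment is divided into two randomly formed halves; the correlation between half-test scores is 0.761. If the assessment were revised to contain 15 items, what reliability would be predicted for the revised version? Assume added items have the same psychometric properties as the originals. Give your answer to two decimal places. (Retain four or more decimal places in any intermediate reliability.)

0.66

First correct the split-half correlation to full-test reliability: r_full = 2 × 0.761 / (1 + 0.761) ≈ 0.8643
Length factor from 50 to 15 items: n = 15/50 = 0.3000
r_new = n·r_full / (1 + (n − 1)·r_full) = 0.2593 / 0.3950 ≈ 0.6565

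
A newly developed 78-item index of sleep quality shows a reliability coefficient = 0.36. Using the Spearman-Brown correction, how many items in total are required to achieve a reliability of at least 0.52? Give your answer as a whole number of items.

151

Rearranging the Spearman-Brown formula for n,
n = r_target (1 − r_old) / [ r_old (1 − r_target) ]
n = 0.52 × (1 − 0.36) / [ 0.36 × (1 − 0.52) ]
  = 0.3328 / 0.1728 = 1.9259
1.9259 × 78 = 150.22 → 151 items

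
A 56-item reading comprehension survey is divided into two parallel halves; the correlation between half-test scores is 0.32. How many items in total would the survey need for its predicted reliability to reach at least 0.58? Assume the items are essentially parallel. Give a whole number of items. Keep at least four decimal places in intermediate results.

Corrected full-test reliability: r_full = 2 × 0.32 / (1 + 0.32) ≈ 0.4848
Solve Spearman-Brown for n: n = 0.58(1 − 0.4848) / [0.4848(1 − 0.58)] = 1.4675
Items = 1.4675 × 56 ≈ 82.18 → 83

83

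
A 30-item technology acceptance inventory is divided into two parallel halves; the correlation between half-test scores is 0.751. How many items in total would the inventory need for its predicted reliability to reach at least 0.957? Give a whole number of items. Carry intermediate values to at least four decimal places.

111

Corrected full-test reliability: r_full = 2 × 0.751 / (1 + 0.751) ≈ 0.8578
n = r_tgt(1 − r_full) / [r_full(1 − r_tgt)] = 0.957 × 0.1422 / (0.8578 × 0.043) ≈ 3.6894
Required items = 3.6894 × 30 = 110.68, so 111 items.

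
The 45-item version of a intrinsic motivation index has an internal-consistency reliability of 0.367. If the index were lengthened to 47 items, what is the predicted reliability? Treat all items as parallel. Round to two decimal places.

0.38

The new length is 47/45 = 1.0444 times the old.
r_new = (1.0444 × 0.367) / (1 + (1.0444 − 1) × 0.367)
r_new = 0.3833 / 1.0163 ≈ 0.3772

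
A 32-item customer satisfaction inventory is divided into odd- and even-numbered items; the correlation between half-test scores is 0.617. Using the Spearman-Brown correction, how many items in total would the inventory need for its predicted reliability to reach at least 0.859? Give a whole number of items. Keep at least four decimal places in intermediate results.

61

r_full = 2(0.617)/(1 + 0.617) = 0.7631
Solve Spearman-Brown for n: n = 0.859(1 − 0.7631) / [0.7631(1 − 0.859)] = 1.8913
Required items = 1.8913 × 32 = 60.52, so 61 items.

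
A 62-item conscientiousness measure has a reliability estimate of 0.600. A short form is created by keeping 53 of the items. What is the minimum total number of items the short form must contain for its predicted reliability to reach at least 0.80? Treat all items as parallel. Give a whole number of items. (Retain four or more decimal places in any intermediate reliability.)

166

First, r for the 53-item form: n = 53/62 = 0.8548, so r_53 = 0.8548·0.600/(1 + (0.8548 − 1)·0.600) = 0.5618
Then solve for n' with r_old = 0.5618, r_target = 0.80: n' = 0.80(1 − 0.5618)/[0.5618(1 − 0.80)] = 3.1200
Total items = 3.1200 × 53 = 165.36, rounded up to 166.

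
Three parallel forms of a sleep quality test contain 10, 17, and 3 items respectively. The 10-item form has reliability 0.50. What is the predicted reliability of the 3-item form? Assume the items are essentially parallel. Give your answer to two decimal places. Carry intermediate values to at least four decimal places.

Only the ratio of lengths matters: n = 3/10 = 0.3000
r_{3} = n·r / (1 + (n − 1)·r) = 0.1500 / 0.6500 ≈ 0.2308

0.23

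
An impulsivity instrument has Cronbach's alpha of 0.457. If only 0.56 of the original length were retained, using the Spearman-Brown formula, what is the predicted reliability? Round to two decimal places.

r_new = 0.56·0.457 / [1 + (0.56 − 1)·0.457]
r_new = 0.2559 / 0.7989 ≈ 0.3203

0.32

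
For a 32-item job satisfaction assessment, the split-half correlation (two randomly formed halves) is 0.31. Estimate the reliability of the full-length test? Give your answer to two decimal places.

0.47

Apply the Spearman-Brown correction with n = 2:
r_full = 2(0.31) / (1 + 0.31)
r_full = 0.6200 / 1.3100 ≈ 0.4733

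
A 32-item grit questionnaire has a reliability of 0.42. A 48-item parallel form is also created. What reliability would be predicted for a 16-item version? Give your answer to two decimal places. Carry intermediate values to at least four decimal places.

0.27

The 48-item form is not needed; work directly from the 32-item form with n = 16/32 = 0.5000.
r_{16} = n·r / (1 + (n − 1)·r) = 0.2100 / 0.7900 ≈ 0.2658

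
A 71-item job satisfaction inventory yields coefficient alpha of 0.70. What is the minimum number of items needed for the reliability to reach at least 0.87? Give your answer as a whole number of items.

Rearranging the Spearman-Brown formula for n,
n = r_target (1 − r_old) / [ r_old (1 − r_target) ]
n = [0.87 × 0.30] / [0.70 × 0.13]
  = 0.2610 / 0.0910 = 2.8681
Items needed = n × 71 = 2.8681 × 71 ≈ 203.64 → round up to 204

204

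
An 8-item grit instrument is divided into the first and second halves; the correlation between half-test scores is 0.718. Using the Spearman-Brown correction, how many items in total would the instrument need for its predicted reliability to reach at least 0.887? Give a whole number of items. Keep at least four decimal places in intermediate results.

13

r_full = 2(0.718)/(1 + 0.718) = 0.8359
Solve Spearman-Brown for n: n = 0.887(1 − 0.8359) / [0.8359(1 − 0.887)] = 1.5410
Items = 1.5410 × 8 ≈ 12.33 → 13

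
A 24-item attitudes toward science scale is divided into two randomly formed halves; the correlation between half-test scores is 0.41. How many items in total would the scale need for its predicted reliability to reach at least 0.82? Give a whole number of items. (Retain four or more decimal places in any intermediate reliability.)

79

r_full = 2(0.41)/(1 + 0.41) = 0.5816
n = r_tgt(1 − r_full) / [r_full(1 − r_tgt)] = 0.82 × 0.4184 / (0.5816 × 0.18) ≈ 3.2772
Items = 3.2772 × 24 ≈ 78.65 → 79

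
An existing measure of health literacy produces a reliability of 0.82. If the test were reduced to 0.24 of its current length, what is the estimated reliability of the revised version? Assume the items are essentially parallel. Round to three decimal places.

Apply the Spearman-Brown prophecy formula, r' = nr / [1 + (n − 1)r]:
r_new = 0.24·0.82 / [1 + (0.24 − 1)·0.82]
r_new = 0.1968 / 0.3768 ≈ 0.5223

0.522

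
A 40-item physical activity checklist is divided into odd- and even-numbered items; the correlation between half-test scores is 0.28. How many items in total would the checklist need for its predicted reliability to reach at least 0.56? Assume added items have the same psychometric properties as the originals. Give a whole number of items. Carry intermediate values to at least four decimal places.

66

Corrected full-test reliability: r_full = 2 × 0.28 / (1 + 0.28) ≈ 0.4375
Solve Spearman-Brown for n: n = 0.56(1 − 0.4375) / [0.4375(1 − 0.56)] = 1.6364
Items = 1.6364 × 40 ≈ 65.46 → 66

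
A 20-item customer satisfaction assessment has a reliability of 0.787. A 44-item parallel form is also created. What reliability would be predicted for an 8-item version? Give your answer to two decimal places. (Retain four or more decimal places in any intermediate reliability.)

0.60

The 44-item form is not needed; work directly from the 20-item form with n = 8/20 = 0.4000.
r_{8} = n·r / (1 + (n − 1)·r) = 0.3148 / 0.5278 ≈ 0.5964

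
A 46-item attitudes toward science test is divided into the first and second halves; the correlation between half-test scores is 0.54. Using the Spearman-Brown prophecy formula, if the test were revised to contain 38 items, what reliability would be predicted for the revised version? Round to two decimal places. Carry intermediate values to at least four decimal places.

0.66

Full-test reliability from the split-half r: r_full = 2(0.54)/(1 + 0.54) = 0.7013
Then adjust to 38 items: n = 38/46 = 0.8261
r_new = n·r_full / (1 + (n − 1)·r_full) = 0.5793 / 0.8780 ≈ 0.6598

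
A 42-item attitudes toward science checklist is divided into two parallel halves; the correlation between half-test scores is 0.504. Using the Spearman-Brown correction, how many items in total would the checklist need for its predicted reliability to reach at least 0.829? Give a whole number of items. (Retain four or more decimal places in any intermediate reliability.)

101

Corrected full-test reliability: r_full = 2 × 0.504 / (1 + 0.504) ≈ 0.6702
Solve Spearman-Brown for n: n = 0.829(1 − 0.6702) / [0.6702(1 − 0.829)] = 2.3856
Items = 2.3856 × 42 ≈ 100.20 → 101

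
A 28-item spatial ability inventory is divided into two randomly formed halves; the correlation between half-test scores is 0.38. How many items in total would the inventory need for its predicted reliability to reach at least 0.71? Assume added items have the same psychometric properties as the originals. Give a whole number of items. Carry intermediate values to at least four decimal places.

56

r_full = 2(0.38)/(1 + 0.38) = 0.5507
Solve Spearman-Brown for n: n = 0.71(1 − 0.5507) / [0.5507(1 − 0.71)] = 1.9975
Items = 1.9975 × 28 ≈ 55.93 → 56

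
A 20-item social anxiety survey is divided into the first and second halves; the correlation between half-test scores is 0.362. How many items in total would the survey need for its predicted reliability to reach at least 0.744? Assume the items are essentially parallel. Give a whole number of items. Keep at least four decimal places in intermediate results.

Corrected full-test reliability: r_full = 2 × 0.362 / (1 + 0.362) ≈ 0.5316
Solve Spearman-Brown for n: n = 0.744(1 − 0.5316) / [0.5316(1 − 0.744)] = 2.5607
Required items = 2.5607 × 20 = 51.21, so 52 items.

52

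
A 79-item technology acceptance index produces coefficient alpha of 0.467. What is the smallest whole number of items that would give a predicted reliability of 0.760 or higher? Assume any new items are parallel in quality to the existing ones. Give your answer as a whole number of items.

286

Spearman-Brown solved for the length factor n:
n = r_target (1 − r_old) / [ r_old (1 − r_target) ]
n = [0.760 × 0.533] / [0.467 × 0.240]
  = 0.405080 / 0.112080 = 3.6142
Items needed = n × 79 = 3.6142 × 79 ≈ 285.52 → round up to 286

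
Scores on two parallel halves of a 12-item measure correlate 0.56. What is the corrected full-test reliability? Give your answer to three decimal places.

0.718

Apply the Spearman-Brown correction with n = 2:
r_full = 2r_hh / (1 + r_hh) = 2 × 0.56 / (1 + 0.56)
       = 1.1200 / 1.5600 = 0.7179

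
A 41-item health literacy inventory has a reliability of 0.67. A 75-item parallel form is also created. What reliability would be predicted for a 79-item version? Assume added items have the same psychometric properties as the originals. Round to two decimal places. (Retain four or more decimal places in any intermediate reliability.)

0.80

Only the ratio of lengths matters: n = 79/41 = 1.9268
r_{79} = n·r / (1 + (n − 1)·r) = 1.2910 / 1.6210 ≈ 0.7964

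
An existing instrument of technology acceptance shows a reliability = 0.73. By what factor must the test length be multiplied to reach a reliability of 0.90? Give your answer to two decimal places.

3.33

Rearranging the Spearman-Brown formula for n,
n = r_target (1 − r_old) / [ r_old (1 − r_target) ]
n = 0.90(1 − 0.73) / [0.73(1 − 0.90)]
n = 0.2430 / 0.0730 ≈ 3.3288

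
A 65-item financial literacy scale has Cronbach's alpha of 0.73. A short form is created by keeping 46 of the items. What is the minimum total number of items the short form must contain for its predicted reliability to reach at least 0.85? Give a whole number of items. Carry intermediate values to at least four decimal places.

137

First, r for the 46-item form: n = 46/65 = 0.7077, so r_46 = 0.7077·0.73/(1 + (0.7077 − 1)·0.73) = 0.6568
Then solve for n' with r_old = 0.6568, r_target = 0.85: n' = 0.85(1 − 0.6568)/[0.6568(1 − 0.85)] = 2.9610
Total items = 2.9610 × 46 = 136.21, rounded up to 137.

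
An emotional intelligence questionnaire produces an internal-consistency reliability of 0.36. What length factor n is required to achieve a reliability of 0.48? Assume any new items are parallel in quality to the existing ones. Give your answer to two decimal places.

Spearman-Brown solved for the length factor n:
n = r*(1 − r) / [ r (1 − r*) ]
n = 0.48 × (1 − 0.36) / [ 0.36 × (1 − 0.48) ]
n = 0.3072 / 0.1872 ≈ 1.6410

1.64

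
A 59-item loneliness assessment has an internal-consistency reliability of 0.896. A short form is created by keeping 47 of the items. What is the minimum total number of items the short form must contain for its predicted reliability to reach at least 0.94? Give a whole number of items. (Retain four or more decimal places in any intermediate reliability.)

108

Short-form reliability: n = 47/59 = 0.7966; r_47 = n·r/(1+(n−1)r) ≈ 0.8728
Then solve for n' with r_old = 0.8728, r_target = 0.94: n' = 0.94(1 − 0.8728)/[0.8728(1 − 0.94)] = 2.2832
Total items = 2.2832 × 47 = 107.31, rounded up to 108.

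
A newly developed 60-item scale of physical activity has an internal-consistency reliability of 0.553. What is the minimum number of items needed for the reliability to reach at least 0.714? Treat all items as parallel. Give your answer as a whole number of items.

Rearranging the Spearman-Brown formula for n,
n = r*(1 − r) / [ r (1 − r*) ]
n = 0.714(1 − 0.553) / [0.553(1 − 0.714)]
n = 0.319158 / 0.158158 ≈ 2.0180
Items needed = n × 60 = 2.0180 × 60 ≈ 121.08 → round up to 122

122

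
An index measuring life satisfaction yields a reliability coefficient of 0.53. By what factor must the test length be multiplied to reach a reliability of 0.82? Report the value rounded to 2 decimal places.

n = 0.82 × (1 − 0.53) / [ 0.53 × (1 − 0.82) ]
  = 0.3854 / 0.0954 = 4.0398

4.04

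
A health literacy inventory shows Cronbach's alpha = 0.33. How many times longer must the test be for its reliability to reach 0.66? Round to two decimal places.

n = [0.66 × 0.67] / [0.33 × 0.34]
  = 0.4422 / 0.1122 = 3.9412

3.94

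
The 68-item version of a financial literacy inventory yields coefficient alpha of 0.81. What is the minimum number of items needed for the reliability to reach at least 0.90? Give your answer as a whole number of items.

144

Rearranging the Spearman-Brown formula for n,
n = r_target (1 − r_old) / [ r_old (1 − r_target) ]
n = 0.90(1 − 0.81) / [0.81(1 − 0.90)]
n = 0.1710 / 0.0810 ≈ 2.1111
So the test needs 2.1111 × 68 ≈ 143.55 items; rounding up, 144.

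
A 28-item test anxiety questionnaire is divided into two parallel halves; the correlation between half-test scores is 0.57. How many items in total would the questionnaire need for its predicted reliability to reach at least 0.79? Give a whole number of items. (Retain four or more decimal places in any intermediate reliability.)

40

r_full = 2(0.57)/(1 + 0.57) = 0.7261
n = r_tgt(1 − r_full) / [r_full(1 − r_tgt)] = 0.79 × 0.2739 / (0.7261 × 0.21) ≈ 1.4191
Required items = 1.4191 × 28 = 39.73, so 40 items.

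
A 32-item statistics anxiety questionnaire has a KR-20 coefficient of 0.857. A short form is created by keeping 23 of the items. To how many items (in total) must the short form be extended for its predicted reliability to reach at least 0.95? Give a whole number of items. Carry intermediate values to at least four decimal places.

First, r for the 23-item form: n = 23/32 = 0.7188, so r_23 = 0.7188·0.857/(1 + (0.7188 − 1)·0.857) = 0.8116
Length factor from the short form to reach 0.95: n' = 0.95(1 − 0.8116) / [0.8116(1 − 0.95)] ≈ 4.4105
Total items = 4.4105 × 23 = 101.44, rounded up to 102.

102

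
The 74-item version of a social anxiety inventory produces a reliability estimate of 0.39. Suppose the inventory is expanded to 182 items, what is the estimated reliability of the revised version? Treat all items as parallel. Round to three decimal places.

0.611

Length ratio n = 182/74 = 2.4595
By Spearman-Brown, r_new = n r / (1 + (n − 1) r).
r_new = 2.4595·0.39 / [1 + (2.4595 − 1)·0.39]
r_new = 0.9592 / 1.5692 ≈ 0.6113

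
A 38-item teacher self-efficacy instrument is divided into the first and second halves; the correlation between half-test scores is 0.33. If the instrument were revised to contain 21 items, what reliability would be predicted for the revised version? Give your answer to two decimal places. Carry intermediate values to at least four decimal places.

First correct the split-half correlation to full-test reliability: r_full = 2 × 0.33 / (1 + 0.33) ≈ 0.4962
Then adjust to 21 items: n = 21/38 = 0.5526
r_new = n·r_full / (1 + (n − 1)·r_full) = 0.2742 / 0.7780 ≈ 0.3524

0.35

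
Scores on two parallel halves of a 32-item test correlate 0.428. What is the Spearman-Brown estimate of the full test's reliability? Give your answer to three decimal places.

0.599

r_full = 2(0.428) / (1 + 0.428)
r_full = 0.8560 / 1.4280 ≈ 0.5994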